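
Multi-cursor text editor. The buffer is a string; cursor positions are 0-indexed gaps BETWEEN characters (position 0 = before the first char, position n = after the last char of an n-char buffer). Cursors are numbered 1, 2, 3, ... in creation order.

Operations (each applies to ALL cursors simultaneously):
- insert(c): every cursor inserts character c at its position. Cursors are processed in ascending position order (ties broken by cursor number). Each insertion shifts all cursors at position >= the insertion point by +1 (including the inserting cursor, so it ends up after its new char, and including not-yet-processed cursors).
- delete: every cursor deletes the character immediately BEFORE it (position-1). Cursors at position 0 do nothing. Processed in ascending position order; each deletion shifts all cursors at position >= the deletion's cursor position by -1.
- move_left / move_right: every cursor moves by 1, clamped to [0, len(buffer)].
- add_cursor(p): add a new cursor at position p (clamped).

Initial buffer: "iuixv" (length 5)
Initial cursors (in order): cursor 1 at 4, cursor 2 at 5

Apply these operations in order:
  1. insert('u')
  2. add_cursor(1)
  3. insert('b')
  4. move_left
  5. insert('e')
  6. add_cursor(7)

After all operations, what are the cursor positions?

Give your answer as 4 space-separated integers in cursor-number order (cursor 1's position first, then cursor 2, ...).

Answer: 8 12 2 7

Derivation:
After op 1 (insert('u')): buffer="iuixuvu" (len 7), cursors c1@5 c2@7, authorship ....1.2
After op 2 (add_cursor(1)): buffer="iuixuvu" (len 7), cursors c3@1 c1@5 c2@7, authorship ....1.2
After op 3 (insert('b')): buffer="ibuixubvub" (len 10), cursors c3@2 c1@7 c2@10, authorship .3...11.22
After op 4 (move_left): buffer="ibuixubvub" (len 10), cursors c3@1 c1@6 c2@9, authorship .3...11.22
After op 5 (insert('e')): buffer="iebuixuebvueb" (len 13), cursors c3@2 c1@8 c2@12, authorship .33...111.222
After op 6 (add_cursor(7)): buffer="iebuixuebvueb" (len 13), cursors c3@2 c4@7 c1@8 c2@12, authorship .33...111.222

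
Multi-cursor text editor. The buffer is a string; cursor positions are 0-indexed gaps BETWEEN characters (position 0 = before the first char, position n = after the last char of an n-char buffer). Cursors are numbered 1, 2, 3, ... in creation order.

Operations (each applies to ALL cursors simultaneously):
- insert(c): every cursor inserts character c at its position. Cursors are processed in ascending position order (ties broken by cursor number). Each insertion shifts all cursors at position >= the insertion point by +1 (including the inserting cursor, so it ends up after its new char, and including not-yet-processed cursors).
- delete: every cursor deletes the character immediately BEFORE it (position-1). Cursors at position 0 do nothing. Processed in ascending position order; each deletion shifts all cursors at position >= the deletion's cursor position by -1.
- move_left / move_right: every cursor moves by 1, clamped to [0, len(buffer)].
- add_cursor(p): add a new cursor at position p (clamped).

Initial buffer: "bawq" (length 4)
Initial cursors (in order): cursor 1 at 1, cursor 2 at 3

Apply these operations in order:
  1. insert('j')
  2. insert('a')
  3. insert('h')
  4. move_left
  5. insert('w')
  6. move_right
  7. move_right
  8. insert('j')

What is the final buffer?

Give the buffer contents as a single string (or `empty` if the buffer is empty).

After op 1 (insert('j')): buffer="bjawjq" (len 6), cursors c1@2 c2@5, authorship .1..2.
After op 2 (insert('a')): buffer="bjaawjaq" (len 8), cursors c1@3 c2@7, authorship .11..22.
After op 3 (insert('h')): buffer="bjahawjahq" (len 10), cursors c1@4 c2@9, authorship .111..222.
After op 4 (move_left): buffer="bjahawjahq" (len 10), cursors c1@3 c2@8, authorship .111..222.
After op 5 (insert('w')): buffer="bjawhawjawhq" (len 12), cursors c1@4 c2@10, authorship .1111..2222.
After op 6 (move_right): buffer="bjawhawjawhq" (len 12), cursors c1@5 c2@11, authorship .1111..2222.
After op 7 (move_right): buffer="bjawhawjawhq" (len 12), cursors c1@6 c2@12, authorship .1111..2222.
After op 8 (insert('j')): buffer="bjawhajwjawhqj" (len 14), cursors c1@7 c2@14, authorship .1111.1.2222.2

Answer: bjawhajwjawhqj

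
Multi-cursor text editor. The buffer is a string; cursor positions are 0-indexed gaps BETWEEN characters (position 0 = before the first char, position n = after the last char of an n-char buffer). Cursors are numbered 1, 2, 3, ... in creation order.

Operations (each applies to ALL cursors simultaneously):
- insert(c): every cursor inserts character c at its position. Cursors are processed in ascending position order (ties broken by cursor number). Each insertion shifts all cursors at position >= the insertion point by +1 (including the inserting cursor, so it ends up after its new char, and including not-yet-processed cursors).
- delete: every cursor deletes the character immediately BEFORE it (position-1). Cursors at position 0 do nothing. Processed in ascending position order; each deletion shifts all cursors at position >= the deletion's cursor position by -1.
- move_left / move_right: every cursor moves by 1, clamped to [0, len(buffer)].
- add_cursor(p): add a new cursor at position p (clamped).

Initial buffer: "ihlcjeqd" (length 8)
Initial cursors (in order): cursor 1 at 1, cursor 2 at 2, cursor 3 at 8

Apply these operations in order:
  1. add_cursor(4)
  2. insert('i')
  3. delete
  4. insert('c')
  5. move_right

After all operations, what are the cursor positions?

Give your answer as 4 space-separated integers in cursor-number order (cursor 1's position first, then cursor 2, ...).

After op 1 (add_cursor(4)): buffer="ihlcjeqd" (len 8), cursors c1@1 c2@2 c4@4 c3@8, authorship ........
After op 2 (insert('i')): buffer="iihilcijeqdi" (len 12), cursors c1@2 c2@4 c4@7 c3@12, authorship .1.2..4....3
After op 3 (delete): buffer="ihlcjeqd" (len 8), cursors c1@1 c2@2 c4@4 c3@8, authorship ........
After op 4 (insert('c')): buffer="ichclccjeqdc" (len 12), cursors c1@2 c2@4 c4@7 c3@12, authorship .1.2..4....3
After op 5 (move_right): buffer="ichclccjeqdc" (len 12), cursors c1@3 c2@5 c4@8 c3@12, authorship .1.2..4....3

Answer: 3 5 12 8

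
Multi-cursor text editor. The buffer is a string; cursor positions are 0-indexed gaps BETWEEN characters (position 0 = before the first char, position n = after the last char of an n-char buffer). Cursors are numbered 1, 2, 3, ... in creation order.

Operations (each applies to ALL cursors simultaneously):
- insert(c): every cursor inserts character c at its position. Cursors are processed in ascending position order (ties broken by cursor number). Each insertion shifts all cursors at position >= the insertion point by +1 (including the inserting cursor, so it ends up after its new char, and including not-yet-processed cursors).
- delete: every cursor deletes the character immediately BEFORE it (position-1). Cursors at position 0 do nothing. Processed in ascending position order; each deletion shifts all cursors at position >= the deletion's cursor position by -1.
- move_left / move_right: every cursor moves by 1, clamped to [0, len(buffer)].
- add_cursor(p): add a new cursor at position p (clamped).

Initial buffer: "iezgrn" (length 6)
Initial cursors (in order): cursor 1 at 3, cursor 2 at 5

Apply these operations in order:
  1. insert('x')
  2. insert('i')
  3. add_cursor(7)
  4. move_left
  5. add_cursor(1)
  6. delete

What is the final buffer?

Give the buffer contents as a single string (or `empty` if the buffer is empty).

Answer: ezirin

Derivation:
After op 1 (insert('x')): buffer="iezxgrxn" (len 8), cursors c1@4 c2@7, authorship ...1..2.
After op 2 (insert('i')): buffer="iezxigrxin" (len 10), cursors c1@5 c2@9, authorship ...11..22.
After op 3 (add_cursor(7)): buffer="iezxigrxin" (len 10), cursors c1@5 c3@7 c2@9, authorship ...11..22.
After op 4 (move_left): buffer="iezxigrxin" (len 10), cursors c1@4 c3@6 c2@8, authorship ...11..22.
After op 5 (add_cursor(1)): buffer="iezxigrxin" (len 10), cursors c4@1 c1@4 c3@6 c2@8, authorship ...11..22.
After op 6 (delete): buffer="ezirin" (len 6), cursors c4@0 c1@2 c3@3 c2@4, authorship ..1.2.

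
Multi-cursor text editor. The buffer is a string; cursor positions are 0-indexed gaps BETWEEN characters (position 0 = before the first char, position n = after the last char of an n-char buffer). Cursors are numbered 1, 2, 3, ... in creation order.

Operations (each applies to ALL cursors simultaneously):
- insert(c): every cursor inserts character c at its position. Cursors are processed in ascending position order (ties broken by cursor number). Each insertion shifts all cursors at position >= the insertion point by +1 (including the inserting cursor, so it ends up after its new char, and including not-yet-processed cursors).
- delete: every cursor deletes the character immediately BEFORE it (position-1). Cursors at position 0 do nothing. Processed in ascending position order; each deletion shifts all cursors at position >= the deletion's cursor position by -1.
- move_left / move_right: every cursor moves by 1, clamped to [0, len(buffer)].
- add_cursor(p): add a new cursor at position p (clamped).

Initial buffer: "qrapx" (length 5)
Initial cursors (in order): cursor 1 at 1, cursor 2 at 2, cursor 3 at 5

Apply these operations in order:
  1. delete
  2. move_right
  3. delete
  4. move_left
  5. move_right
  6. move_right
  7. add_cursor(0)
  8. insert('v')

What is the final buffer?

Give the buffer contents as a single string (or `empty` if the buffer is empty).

After op 1 (delete): buffer="ap" (len 2), cursors c1@0 c2@0 c3@2, authorship ..
After op 2 (move_right): buffer="ap" (len 2), cursors c1@1 c2@1 c3@2, authorship ..
After op 3 (delete): buffer="" (len 0), cursors c1@0 c2@0 c3@0, authorship 
After op 4 (move_left): buffer="" (len 0), cursors c1@0 c2@0 c3@0, authorship 
After op 5 (move_right): buffer="" (len 0), cursors c1@0 c2@0 c3@0, authorship 
After op 6 (move_right): buffer="" (len 0), cursors c1@0 c2@0 c3@0, authorship 
After op 7 (add_cursor(0)): buffer="" (len 0), cursors c1@0 c2@0 c3@0 c4@0, authorship 
After op 8 (insert('v')): buffer="vvvv" (len 4), cursors c1@4 c2@4 c3@4 c4@4, authorship 1234

Answer: vvvv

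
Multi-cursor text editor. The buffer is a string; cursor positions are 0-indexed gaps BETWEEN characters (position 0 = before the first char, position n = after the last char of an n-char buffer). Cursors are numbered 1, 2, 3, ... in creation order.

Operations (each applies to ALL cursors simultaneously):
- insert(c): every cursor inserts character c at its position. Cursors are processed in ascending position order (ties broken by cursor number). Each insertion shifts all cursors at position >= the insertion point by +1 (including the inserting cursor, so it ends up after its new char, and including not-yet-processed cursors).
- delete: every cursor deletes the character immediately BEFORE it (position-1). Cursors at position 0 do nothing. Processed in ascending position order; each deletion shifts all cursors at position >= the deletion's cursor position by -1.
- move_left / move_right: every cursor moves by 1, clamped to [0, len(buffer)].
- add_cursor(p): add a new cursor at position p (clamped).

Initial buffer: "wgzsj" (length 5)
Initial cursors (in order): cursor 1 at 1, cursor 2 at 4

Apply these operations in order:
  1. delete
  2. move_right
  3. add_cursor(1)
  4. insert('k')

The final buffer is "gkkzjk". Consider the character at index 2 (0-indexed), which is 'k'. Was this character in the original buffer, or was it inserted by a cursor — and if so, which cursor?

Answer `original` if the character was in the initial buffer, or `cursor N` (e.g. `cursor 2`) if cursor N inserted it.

Answer: cursor 3

Derivation:
After op 1 (delete): buffer="gzj" (len 3), cursors c1@0 c2@2, authorship ...
After op 2 (move_right): buffer="gzj" (len 3), cursors c1@1 c2@3, authorship ...
After op 3 (add_cursor(1)): buffer="gzj" (len 3), cursors c1@1 c3@1 c2@3, authorship ...
After op 4 (insert('k')): buffer="gkkzjk" (len 6), cursors c1@3 c3@3 c2@6, authorship .13..2
Authorship (.=original, N=cursor N): . 1 3 . . 2
Index 2: author = 3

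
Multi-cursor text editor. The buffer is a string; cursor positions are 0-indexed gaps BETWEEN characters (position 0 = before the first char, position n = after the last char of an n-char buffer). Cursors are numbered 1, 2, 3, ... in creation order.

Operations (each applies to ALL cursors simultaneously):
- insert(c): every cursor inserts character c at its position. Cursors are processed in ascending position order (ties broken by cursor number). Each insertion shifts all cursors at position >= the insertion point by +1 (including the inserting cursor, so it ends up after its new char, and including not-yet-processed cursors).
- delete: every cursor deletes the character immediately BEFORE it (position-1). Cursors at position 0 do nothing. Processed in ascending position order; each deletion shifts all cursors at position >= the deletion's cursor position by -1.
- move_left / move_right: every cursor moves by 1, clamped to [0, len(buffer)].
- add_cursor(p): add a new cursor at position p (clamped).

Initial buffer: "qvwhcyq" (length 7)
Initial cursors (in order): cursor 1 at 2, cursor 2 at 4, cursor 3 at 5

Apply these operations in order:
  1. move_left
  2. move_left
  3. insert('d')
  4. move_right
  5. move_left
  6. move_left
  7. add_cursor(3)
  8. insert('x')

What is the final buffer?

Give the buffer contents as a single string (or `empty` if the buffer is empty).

Answer: xdqvxxdwxdhcyq

Derivation:
After op 1 (move_left): buffer="qvwhcyq" (len 7), cursors c1@1 c2@3 c3@4, authorship .......
After op 2 (move_left): buffer="qvwhcyq" (len 7), cursors c1@0 c2@2 c3@3, authorship .......
After op 3 (insert('d')): buffer="dqvdwdhcyq" (len 10), cursors c1@1 c2@4 c3@6, authorship 1..2.3....
After op 4 (move_right): buffer="dqvdwdhcyq" (len 10), cursors c1@2 c2@5 c3@7, authorship 1..2.3....
After op 5 (move_left): buffer="dqvdwdhcyq" (len 10), cursors c1@1 c2@4 c3@6, authorship 1..2.3....
After op 6 (move_left): buffer="dqvdwdhcyq" (len 10), cursors c1@0 c2@3 c3@5, authorship 1..2.3....
After op 7 (add_cursor(3)): buffer="dqvdwdhcyq" (len 10), cursors c1@0 c2@3 c4@3 c3@5, authorship 1..2.3....
After op 8 (insert('x')): buffer="xdqvxxdwxdhcyq" (len 14), cursors c1@1 c2@6 c4@6 c3@9, authorship 11..242.33....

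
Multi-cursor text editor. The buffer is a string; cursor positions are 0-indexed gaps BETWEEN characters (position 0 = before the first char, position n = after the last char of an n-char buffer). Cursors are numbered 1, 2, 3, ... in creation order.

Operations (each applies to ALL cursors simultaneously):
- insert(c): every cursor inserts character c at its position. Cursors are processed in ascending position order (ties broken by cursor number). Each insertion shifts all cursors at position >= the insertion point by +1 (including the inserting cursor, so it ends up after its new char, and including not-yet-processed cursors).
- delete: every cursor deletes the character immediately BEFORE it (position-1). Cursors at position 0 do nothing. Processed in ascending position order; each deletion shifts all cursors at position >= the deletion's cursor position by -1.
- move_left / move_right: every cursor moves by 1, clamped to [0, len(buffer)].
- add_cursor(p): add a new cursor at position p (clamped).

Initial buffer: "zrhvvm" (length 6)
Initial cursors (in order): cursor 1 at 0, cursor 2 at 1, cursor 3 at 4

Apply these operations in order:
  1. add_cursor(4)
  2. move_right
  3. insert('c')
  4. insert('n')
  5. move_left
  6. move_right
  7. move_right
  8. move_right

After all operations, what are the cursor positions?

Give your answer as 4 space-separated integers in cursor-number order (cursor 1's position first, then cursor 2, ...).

After op 1 (add_cursor(4)): buffer="zrhvvm" (len 6), cursors c1@0 c2@1 c3@4 c4@4, authorship ......
After op 2 (move_right): buffer="zrhvvm" (len 6), cursors c1@1 c2@2 c3@5 c4@5, authorship ......
After op 3 (insert('c')): buffer="zcrchvvccm" (len 10), cursors c1@2 c2@4 c3@9 c4@9, authorship .1.2...34.
After op 4 (insert('n')): buffer="zcnrcnhvvccnnm" (len 14), cursors c1@3 c2@6 c3@13 c4@13, authorship .11.22...3434.
After op 5 (move_left): buffer="zcnrcnhvvccnnm" (len 14), cursors c1@2 c2@5 c3@12 c4@12, authorship .11.22...3434.
After op 6 (move_right): buffer="zcnrcnhvvccnnm" (len 14), cursors c1@3 c2@6 c3@13 c4@13, authorship .11.22...3434.
After op 7 (move_right): buffer="zcnrcnhvvccnnm" (len 14), cursors c1@4 c2@7 c3@14 c4@14, authorship .11.22...3434.
After op 8 (move_right): buffer="zcnrcnhvvccnnm" (len 14), cursors c1@5 c2@8 c3@14 c4@14, authorship .11.22...3434.

Answer: 5 8 14 14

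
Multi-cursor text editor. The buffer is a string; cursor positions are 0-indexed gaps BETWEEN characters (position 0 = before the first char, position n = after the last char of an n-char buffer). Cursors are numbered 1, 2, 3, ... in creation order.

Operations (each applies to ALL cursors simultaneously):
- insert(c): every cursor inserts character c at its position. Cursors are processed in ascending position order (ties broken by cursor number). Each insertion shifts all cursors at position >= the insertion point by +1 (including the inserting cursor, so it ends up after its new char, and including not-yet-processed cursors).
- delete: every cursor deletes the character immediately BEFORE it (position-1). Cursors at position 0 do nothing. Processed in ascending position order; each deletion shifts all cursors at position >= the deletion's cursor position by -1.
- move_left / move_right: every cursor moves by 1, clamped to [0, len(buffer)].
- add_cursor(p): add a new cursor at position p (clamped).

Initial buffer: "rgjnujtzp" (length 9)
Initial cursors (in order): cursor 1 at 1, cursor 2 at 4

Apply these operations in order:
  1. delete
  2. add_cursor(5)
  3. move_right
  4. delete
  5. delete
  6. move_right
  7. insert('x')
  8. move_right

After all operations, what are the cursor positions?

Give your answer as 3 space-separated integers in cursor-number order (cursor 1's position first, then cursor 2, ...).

After op 1 (delete): buffer="gjujtzp" (len 7), cursors c1@0 c2@2, authorship .......
After op 2 (add_cursor(5)): buffer="gjujtzp" (len 7), cursors c1@0 c2@2 c3@5, authorship .......
After op 3 (move_right): buffer="gjujtzp" (len 7), cursors c1@1 c2@3 c3@6, authorship .......
After op 4 (delete): buffer="jjtp" (len 4), cursors c1@0 c2@1 c3@3, authorship ....
After op 5 (delete): buffer="jp" (len 2), cursors c1@0 c2@0 c3@1, authorship ..
After op 6 (move_right): buffer="jp" (len 2), cursors c1@1 c2@1 c3@2, authorship ..
After op 7 (insert('x')): buffer="jxxpx" (len 5), cursors c1@3 c2@3 c3@5, authorship .12.3
After op 8 (move_right): buffer="jxxpx" (len 5), cursors c1@4 c2@4 c3@5, authorship .12.3

Answer: 4 4 5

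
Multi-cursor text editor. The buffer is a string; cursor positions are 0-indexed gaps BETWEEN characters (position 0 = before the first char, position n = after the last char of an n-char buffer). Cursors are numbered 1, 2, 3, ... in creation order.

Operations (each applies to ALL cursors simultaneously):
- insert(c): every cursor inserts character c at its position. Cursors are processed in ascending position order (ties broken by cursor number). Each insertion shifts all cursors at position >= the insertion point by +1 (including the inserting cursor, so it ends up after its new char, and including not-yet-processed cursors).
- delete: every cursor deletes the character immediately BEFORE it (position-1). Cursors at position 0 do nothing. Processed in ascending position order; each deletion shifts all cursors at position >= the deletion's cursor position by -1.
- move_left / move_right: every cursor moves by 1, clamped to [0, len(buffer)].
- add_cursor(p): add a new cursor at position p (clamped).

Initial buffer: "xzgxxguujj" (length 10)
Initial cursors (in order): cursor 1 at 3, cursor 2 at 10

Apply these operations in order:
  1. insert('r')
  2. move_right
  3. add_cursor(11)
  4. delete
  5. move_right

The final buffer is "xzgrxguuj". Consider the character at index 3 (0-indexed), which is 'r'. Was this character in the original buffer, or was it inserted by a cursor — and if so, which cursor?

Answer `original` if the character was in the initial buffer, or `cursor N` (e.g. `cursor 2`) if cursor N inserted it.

Answer: cursor 1

Derivation:
After op 1 (insert('r')): buffer="xzgrxxguujjr" (len 12), cursors c1@4 c2@12, authorship ...1.......2
After op 2 (move_right): buffer="xzgrxxguujjr" (len 12), cursors c1@5 c2@12, authorship ...1.......2
After op 3 (add_cursor(11)): buffer="xzgrxxguujjr" (len 12), cursors c1@5 c3@11 c2@12, authorship ...1.......2
After op 4 (delete): buffer="xzgrxguuj" (len 9), cursors c1@4 c2@9 c3@9, authorship ...1.....
After op 5 (move_right): buffer="xzgrxguuj" (len 9), cursors c1@5 c2@9 c3@9, authorship ...1.....
Authorship (.=original, N=cursor N): . . . 1 . . . . .
Index 3: author = 1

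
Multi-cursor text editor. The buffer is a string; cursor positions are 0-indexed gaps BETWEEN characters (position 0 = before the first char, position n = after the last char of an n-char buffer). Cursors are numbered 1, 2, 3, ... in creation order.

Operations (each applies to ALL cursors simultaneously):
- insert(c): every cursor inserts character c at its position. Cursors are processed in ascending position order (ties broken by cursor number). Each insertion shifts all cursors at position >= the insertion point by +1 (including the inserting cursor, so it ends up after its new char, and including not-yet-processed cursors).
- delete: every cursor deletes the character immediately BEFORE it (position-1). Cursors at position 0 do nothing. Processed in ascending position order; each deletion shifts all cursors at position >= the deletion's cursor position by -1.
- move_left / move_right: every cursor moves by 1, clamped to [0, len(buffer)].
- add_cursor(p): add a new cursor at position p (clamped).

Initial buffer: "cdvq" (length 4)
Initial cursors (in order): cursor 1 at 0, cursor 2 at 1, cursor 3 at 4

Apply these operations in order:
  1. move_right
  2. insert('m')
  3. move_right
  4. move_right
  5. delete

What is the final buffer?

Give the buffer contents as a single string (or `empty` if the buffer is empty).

After op 1 (move_right): buffer="cdvq" (len 4), cursors c1@1 c2@2 c3@4, authorship ....
After op 2 (insert('m')): buffer="cmdmvqm" (len 7), cursors c1@2 c2@4 c3@7, authorship .1.2..3
After op 3 (move_right): buffer="cmdmvqm" (len 7), cursors c1@3 c2@5 c3@7, authorship .1.2..3
After op 4 (move_right): buffer="cmdmvqm" (len 7), cursors c1@4 c2@6 c3@7, authorship .1.2..3
After op 5 (delete): buffer="cmdv" (len 4), cursors c1@3 c2@4 c3@4, authorship .1..

Answer: cmdv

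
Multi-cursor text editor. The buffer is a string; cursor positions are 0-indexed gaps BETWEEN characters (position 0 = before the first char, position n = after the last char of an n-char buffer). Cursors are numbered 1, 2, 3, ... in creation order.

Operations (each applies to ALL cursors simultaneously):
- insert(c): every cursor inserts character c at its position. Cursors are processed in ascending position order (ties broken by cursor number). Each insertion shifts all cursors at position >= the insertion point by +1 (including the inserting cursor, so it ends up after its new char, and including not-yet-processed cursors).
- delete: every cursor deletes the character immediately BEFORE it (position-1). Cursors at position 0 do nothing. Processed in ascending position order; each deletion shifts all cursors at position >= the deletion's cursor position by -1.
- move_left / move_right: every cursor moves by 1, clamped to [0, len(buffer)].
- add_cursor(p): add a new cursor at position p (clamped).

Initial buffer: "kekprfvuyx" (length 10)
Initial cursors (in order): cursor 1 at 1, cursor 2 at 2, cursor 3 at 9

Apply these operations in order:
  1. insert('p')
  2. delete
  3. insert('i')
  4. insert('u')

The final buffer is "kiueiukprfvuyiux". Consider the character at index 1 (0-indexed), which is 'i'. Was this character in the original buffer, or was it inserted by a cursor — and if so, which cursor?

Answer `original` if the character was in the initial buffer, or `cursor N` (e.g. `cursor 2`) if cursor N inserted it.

Answer: cursor 1

Derivation:
After op 1 (insert('p')): buffer="kpepkprfvuypx" (len 13), cursors c1@2 c2@4 c3@12, authorship .1.2.......3.
After op 2 (delete): buffer="kekprfvuyx" (len 10), cursors c1@1 c2@2 c3@9, authorship ..........
After op 3 (insert('i')): buffer="kieikprfvuyix" (len 13), cursors c1@2 c2@4 c3@12, authorship .1.2.......3.
After op 4 (insert('u')): buffer="kiueiukprfvuyiux" (len 16), cursors c1@3 c2@6 c3@15, authorship .11.22.......33.
Authorship (.=original, N=cursor N): . 1 1 . 2 2 . . . . . . . 3 3 .
Index 1: author = 1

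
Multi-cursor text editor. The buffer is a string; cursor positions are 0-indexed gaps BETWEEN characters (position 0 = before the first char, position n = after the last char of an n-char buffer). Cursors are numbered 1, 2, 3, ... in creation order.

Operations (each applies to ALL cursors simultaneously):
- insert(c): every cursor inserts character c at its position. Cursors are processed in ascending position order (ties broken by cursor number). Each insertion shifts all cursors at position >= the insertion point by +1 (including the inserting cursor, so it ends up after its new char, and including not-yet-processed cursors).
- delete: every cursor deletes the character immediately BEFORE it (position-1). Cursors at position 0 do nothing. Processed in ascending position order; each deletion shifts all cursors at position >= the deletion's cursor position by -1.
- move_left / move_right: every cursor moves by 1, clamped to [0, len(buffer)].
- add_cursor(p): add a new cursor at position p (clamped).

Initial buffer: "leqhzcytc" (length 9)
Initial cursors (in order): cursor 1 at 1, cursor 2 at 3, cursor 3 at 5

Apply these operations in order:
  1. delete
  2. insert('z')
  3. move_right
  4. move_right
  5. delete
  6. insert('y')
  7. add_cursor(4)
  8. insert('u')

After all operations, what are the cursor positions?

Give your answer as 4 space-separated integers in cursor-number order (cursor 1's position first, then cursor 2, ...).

Answer: 4 8 11 6

Derivation:
After op 1 (delete): buffer="ehcytc" (len 6), cursors c1@0 c2@1 c3@2, authorship ......
After op 2 (insert('z')): buffer="zezhzcytc" (len 9), cursors c1@1 c2@3 c3@5, authorship 1.2.3....
After op 3 (move_right): buffer="zezhzcytc" (len 9), cursors c1@2 c2@4 c3@6, authorship 1.2.3....
After op 4 (move_right): buffer="zezhzcytc" (len 9), cursors c1@3 c2@5 c3@7, authorship 1.2.3....
After op 5 (delete): buffer="zehctc" (len 6), cursors c1@2 c2@3 c3@4, authorship 1.....
After op 6 (insert('y')): buffer="zeyhycytc" (len 9), cursors c1@3 c2@5 c3@7, authorship 1.1.2.3..
After op 7 (add_cursor(4)): buffer="zeyhycytc" (len 9), cursors c1@3 c4@4 c2@5 c3@7, authorship 1.1.2.3..
After op 8 (insert('u')): buffer="zeyuhuyucyutc" (len 13), cursors c1@4 c4@6 c2@8 c3@11, authorship 1.11.422.33..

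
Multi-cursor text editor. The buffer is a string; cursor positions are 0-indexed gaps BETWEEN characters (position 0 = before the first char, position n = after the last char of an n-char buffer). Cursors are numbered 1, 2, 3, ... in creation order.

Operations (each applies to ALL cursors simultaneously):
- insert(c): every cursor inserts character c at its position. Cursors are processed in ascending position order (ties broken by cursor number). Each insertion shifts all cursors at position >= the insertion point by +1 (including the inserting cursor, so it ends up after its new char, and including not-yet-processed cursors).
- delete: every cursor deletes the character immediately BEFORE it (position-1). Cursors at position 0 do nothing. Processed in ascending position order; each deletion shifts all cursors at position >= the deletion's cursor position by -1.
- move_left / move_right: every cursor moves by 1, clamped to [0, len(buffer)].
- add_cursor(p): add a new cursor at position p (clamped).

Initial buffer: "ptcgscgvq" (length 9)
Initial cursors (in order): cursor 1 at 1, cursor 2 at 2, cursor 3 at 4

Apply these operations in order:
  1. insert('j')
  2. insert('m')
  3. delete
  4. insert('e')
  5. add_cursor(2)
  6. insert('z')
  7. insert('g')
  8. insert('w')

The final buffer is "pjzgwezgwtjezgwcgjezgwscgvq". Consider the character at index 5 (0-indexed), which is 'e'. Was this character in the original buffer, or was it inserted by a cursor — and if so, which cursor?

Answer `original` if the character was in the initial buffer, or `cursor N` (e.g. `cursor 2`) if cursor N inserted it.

Answer: cursor 1

Derivation:
After op 1 (insert('j')): buffer="pjtjcgjscgvq" (len 12), cursors c1@2 c2@4 c3@7, authorship .1.2..3.....
After op 2 (insert('m')): buffer="pjmtjmcgjmscgvq" (len 15), cursors c1@3 c2@6 c3@10, authorship .11.22..33.....
After op 3 (delete): buffer="pjtjcgjscgvq" (len 12), cursors c1@2 c2@4 c3@7, authorship .1.2..3.....
After op 4 (insert('e')): buffer="pjetjecgjescgvq" (len 15), cursors c1@3 c2@6 c3@10, authorship .11.22..33.....
After op 5 (add_cursor(2)): buffer="pjetjecgjescgvq" (len 15), cursors c4@2 c1@3 c2@6 c3@10, authorship .11.22..33.....
After op 6 (insert('z')): buffer="pjzeztjezcgjezscgvq" (len 19), cursors c4@3 c1@5 c2@9 c3@14, authorship .1411.222..333.....
After op 7 (insert('g')): buffer="pjzgezgtjezgcgjezgscgvq" (len 23), cursors c4@4 c1@7 c2@12 c3@18, authorship .144111.2222..3333.....
After op 8 (insert('w')): buffer="pjzgwezgwtjezgwcgjezgwscgvq" (len 27), cursors c4@5 c1@9 c2@15 c3@22, authorship .14441111.22222..33333.....
Authorship (.=original, N=cursor N): . 1 4 4 4 1 1 1 1 . 2 2 2 2 2 . . 3 3 3 3 3 . . . . .
Index 5: author = 1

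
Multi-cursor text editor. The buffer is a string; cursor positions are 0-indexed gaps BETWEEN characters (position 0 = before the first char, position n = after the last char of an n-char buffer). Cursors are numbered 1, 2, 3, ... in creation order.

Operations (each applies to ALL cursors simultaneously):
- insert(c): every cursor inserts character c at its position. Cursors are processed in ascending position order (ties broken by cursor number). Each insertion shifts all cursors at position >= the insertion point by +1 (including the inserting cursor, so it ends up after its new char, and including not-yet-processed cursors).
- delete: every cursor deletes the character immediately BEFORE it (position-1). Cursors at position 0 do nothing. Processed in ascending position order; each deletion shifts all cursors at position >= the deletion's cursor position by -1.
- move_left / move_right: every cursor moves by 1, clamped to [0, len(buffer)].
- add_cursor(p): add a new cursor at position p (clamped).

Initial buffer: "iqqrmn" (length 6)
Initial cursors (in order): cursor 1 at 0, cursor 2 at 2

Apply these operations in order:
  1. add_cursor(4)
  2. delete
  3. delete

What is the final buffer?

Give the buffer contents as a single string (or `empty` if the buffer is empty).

Answer: mn

Derivation:
After op 1 (add_cursor(4)): buffer="iqqrmn" (len 6), cursors c1@0 c2@2 c3@4, authorship ......
After op 2 (delete): buffer="iqmn" (len 4), cursors c1@0 c2@1 c3@2, authorship ....
After op 3 (delete): buffer="mn" (len 2), cursors c1@0 c2@0 c3@0, authorship ..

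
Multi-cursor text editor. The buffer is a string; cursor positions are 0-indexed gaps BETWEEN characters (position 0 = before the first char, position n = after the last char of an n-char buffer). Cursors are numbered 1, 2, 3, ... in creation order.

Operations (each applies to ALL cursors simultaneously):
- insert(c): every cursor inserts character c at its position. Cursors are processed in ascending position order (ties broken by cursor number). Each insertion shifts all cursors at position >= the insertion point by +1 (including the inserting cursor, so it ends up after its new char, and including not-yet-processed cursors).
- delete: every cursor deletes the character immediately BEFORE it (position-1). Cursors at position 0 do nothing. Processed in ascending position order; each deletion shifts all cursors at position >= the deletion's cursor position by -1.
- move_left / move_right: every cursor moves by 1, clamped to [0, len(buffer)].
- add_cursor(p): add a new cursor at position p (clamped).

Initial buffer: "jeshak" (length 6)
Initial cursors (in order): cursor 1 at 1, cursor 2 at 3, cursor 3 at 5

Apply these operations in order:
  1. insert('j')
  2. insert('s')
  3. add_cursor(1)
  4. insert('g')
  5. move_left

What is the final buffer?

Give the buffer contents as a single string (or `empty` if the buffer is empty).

After op 1 (insert('j')): buffer="jjesjhajk" (len 9), cursors c1@2 c2@5 c3@8, authorship .1..2..3.
After op 2 (insert('s')): buffer="jjsesjshajsk" (len 12), cursors c1@3 c2@7 c3@11, authorship .11..22..33.
After op 3 (add_cursor(1)): buffer="jjsesjshajsk" (len 12), cursors c4@1 c1@3 c2@7 c3@11, authorship .11..22..33.
After op 4 (insert('g')): buffer="jgjsgesjsghajsgk" (len 16), cursors c4@2 c1@5 c2@10 c3@15, authorship .4111..222..333.
After op 5 (move_left): buffer="jgjsgesjsghajsgk" (len 16), cursors c4@1 c1@4 c2@9 c3@14, authorship .4111..222..333.

Answer: jgjsgesjsghajsgk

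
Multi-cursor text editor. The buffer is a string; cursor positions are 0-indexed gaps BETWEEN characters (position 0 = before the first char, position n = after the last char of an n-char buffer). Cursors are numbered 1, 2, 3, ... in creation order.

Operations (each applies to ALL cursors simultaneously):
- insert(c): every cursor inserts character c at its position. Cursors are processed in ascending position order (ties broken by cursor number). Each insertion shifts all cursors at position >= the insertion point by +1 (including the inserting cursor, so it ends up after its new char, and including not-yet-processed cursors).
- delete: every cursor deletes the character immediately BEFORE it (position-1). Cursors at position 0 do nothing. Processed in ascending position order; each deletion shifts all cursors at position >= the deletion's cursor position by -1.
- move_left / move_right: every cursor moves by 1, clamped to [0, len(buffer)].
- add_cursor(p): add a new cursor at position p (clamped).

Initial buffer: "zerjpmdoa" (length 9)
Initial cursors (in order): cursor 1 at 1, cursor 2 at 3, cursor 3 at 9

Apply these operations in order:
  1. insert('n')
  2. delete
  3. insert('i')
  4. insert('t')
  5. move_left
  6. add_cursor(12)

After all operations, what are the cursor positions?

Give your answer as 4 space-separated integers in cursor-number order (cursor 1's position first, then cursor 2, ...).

After op 1 (insert('n')): buffer="znernjpmdoan" (len 12), cursors c1@2 c2@5 c3@12, authorship .1..2......3
After op 2 (delete): buffer="zerjpmdoa" (len 9), cursors c1@1 c2@3 c3@9, authorship .........
After op 3 (insert('i')): buffer="zierijpmdoai" (len 12), cursors c1@2 c2@5 c3@12, authorship .1..2......3
After op 4 (insert('t')): buffer="ziteritjpmdoait" (len 15), cursors c1@3 c2@7 c3@15, authorship .11..22......33
After op 5 (move_left): buffer="ziteritjpmdoait" (len 15), cursors c1@2 c2@6 c3@14, authorship .11..22......33
After op 6 (add_cursor(12)): buffer="ziteritjpmdoait" (len 15), cursors c1@2 c2@6 c4@12 c3@14, authorship .11..22......33

Answer: 2 6 14 12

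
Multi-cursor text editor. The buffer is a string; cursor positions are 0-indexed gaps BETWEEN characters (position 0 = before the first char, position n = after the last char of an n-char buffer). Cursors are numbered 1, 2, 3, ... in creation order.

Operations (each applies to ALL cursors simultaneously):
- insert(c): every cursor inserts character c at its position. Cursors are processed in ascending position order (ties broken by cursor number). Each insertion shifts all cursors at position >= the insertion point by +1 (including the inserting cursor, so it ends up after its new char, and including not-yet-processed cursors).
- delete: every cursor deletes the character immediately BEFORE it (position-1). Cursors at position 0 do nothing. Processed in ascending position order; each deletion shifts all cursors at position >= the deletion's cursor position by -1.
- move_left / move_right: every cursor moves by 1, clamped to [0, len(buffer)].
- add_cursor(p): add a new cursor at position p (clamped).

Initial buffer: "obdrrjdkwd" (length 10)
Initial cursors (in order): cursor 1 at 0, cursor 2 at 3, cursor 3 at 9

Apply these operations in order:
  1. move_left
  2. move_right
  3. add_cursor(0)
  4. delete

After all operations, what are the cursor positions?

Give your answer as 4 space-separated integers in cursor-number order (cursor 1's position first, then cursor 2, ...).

After op 1 (move_left): buffer="obdrrjdkwd" (len 10), cursors c1@0 c2@2 c3@8, authorship ..........
After op 2 (move_right): buffer="obdrrjdkwd" (len 10), cursors c1@1 c2@3 c3@9, authorship ..........
After op 3 (add_cursor(0)): buffer="obdrrjdkwd" (len 10), cursors c4@0 c1@1 c2@3 c3@9, authorship ..........
After op 4 (delete): buffer="brrjdkd" (len 7), cursors c1@0 c4@0 c2@1 c3@6, authorship .......

Answer: 0 1 6 0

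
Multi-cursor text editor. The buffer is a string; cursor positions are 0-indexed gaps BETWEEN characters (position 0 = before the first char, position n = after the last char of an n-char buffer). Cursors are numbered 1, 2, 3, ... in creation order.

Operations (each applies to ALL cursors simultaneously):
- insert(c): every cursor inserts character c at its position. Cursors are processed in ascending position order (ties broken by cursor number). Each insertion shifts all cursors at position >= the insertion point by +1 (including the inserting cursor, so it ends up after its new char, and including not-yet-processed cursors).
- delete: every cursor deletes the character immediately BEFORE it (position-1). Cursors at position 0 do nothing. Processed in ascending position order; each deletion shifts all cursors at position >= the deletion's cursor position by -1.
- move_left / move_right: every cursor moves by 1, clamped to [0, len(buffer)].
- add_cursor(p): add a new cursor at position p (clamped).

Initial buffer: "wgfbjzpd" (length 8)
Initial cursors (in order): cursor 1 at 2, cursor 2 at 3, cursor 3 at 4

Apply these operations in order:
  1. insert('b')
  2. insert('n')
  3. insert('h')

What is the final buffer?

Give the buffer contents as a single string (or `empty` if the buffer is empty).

Answer: wgbnhfbnhbbnhjzpd

Derivation:
After op 1 (insert('b')): buffer="wgbfbbbjzpd" (len 11), cursors c1@3 c2@5 c3@7, authorship ..1.2.3....
After op 2 (insert('n')): buffer="wgbnfbnbbnjzpd" (len 14), cursors c1@4 c2@7 c3@10, authorship ..11.22.33....
After op 3 (insert('h')): buffer="wgbnhfbnhbbnhjzpd" (len 17), cursors c1@5 c2@9 c3@13, authorship ..111.222.333....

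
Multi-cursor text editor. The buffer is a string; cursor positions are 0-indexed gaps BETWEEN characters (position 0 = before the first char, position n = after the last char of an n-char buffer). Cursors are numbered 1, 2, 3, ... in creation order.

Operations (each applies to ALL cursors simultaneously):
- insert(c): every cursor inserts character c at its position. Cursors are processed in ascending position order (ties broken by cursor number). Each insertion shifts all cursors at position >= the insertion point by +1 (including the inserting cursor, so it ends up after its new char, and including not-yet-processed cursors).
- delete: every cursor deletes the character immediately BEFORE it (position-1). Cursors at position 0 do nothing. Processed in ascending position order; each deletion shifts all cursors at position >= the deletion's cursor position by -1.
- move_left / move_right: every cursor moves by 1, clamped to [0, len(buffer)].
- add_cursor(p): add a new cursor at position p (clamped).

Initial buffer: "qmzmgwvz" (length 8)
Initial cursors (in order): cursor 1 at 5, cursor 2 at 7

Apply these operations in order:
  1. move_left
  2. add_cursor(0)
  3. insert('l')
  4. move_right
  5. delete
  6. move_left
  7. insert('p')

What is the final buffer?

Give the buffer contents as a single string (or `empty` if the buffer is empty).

Answer: plmzmplwplz

Derivation:
After op 1 (move_left): buffer="qmzmgwvz" (len 8), cursors c1@4 c2@6, authorship ........
After op 2 (add_cursor(0)): buffer="qmzmgwvz" (len 8), cursors c3@0 c1@4 c2@6, authorship ........
After op 3 (insert('l')): buffer="lqmzmlgwlvz" (len 11), cursors c3@1 c1@6 c2@9, authorship 3....1..2..
After op 4 (move_right): buffer="lqmzmlgwlvz" (len 11), cursors c3@2 c1@7 c2@10, authorship 3....1..2..
After op 5 (delete): buffer="lmzmlwlz" (len 8), cursors c3@1 c1@5 c2@7, authorship 3...1.2.
After op 6 (move_left): buffer="lmzmlwlz" (len 8), cursors c3@0 c1@4 c2@6, authorship 3...1.2.
After op 7 (insert('p')): buffer="plmzmplwplz" (len 11), cursors c3@1 c1@6 c2@9, authorship 33...11.22.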